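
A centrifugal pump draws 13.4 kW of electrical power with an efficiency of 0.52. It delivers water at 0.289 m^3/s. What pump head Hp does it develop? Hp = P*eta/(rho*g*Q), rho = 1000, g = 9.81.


Pump head formula: Hp = P * eta / (rho * g * Q).
Numerator: P * eta = 13.4 * 1000 * 0.52 = 6968.0 W.
Denominator: rho * g * Q = 1000 * 9.81 * 0.289 = 2835.09.
Hp = 6968.0 / 2835.09 = 2.46 m.

2.46


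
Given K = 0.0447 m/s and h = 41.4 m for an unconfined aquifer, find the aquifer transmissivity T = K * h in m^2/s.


Transmissivity is defined as T = K * h.
T = 0.0447 * 41.4
  = 1.8506 m^2/s.

1.8506


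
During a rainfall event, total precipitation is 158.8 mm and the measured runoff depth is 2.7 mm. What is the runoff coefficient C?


The runoff coefficient C = runoff depth / rainfall depth.
C = 2.7 / 158.8
  = 0.017.

0.017


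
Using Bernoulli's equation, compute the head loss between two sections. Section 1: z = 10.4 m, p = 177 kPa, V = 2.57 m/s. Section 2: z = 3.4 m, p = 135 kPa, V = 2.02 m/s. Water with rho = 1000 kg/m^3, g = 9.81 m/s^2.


Total head at each section: H = z + p/(rho*g) + V^2/(2g).
H1 = 10.4 + 177*1000/(1000*9.81) + 2.57^2/(2*9.81)
   = 10.4 + 18.043 + 0.3366
   = 28.779 m.
H2 = 3.4 + 135*1000/(1000*9.81) + 2.02^2/(2*9.81)
   = 3.4 + 13.761 + 0.208
   = 17.369 m.
h_L = H1 - H2 = 28.779 - 17.369 = 11.41 m.

11.41


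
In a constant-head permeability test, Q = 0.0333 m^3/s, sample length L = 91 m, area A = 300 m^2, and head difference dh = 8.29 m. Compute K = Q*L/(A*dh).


From K = Q*L / (A*dh):
Numerator: Q*L = 0.0333 * 91 = 3.0303.
Denominator: A*dh = 300 * 8.29 = 2487.0.
K = 3.0303 / 2487.0 = 0.001218 m/s.

0.001218


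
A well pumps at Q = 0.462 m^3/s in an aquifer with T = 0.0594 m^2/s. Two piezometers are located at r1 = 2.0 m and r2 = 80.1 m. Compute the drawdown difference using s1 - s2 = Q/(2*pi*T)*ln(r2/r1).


Thiem equation: s1 - s2 = Q/(2*pi*T) * ln(r2/r1).
ln(r2/r1) = ln(80.1/2.0) = 3.6901.
Q/(2*pi*T) = 0.462 / (2*pi*0.0594) = 0.462 / 0.3732 = 1.2379.
s1 - s2 = 1.2379 * 3.6901 = 4.5679 m.

4.5679


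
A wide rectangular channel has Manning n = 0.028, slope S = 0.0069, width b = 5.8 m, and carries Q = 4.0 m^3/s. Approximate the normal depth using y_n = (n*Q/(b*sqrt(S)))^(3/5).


We use the wide-channel approximation y_n = (n*Q/(b*sqrt(S)))^(3/5).
sqrt(S) = sqrt(0.0069) = 0.083066.
Numerator: n*Q = 0.028 * 4.0 = 0.112.
Denominator: b*sqrt(S) = 5.8 * 0.083066 = 0.481783.
arg = 0.2325.
y_n = 0.2325^(3/5) = 0.4167 m.

0.4167


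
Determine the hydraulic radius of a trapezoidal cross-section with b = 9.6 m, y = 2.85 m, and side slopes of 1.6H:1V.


For a trapezoidal section with side slope z:
A = (b + z*y)*y = (9.6 + 1.6*2.85)*2.85 = 40.356 m^2.
P = b + 2*y*sqrt(1 + z^2) = 9.6 + 2*2.85*sqrt(1 + 1.6^2) = 20.355 m.
R = A/P = 40.356 / 20.355 = 1.9826 m.

1.9826


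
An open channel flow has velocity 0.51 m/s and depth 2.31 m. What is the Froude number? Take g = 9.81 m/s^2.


The Froude number is defined as Fr = V / sqrt(g*y).
g*y = 9.81 * 2.31 = 22.6611.
sqrt(g*y) = sqrt(22.6611) = 4.7604.
Fr = 0.51 / 4.7604 = 0.1071.

0.1071


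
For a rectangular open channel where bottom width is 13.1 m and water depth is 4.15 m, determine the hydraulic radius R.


For a rectangular section:
Flow area A = b * y = 13.1 * 4.15 = 54.37 m^2.
Wetted perimeter P = b + 2y = 13.1 + 2*4.15 = 21.4 m.
Hydraulic radius R = A/P = 54.37 / 21.4 = 2.5404 m.

2.5404


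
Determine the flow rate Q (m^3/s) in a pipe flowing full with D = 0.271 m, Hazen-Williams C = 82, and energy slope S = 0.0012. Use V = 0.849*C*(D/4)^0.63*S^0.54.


For a full circular pipe, R = D/4 = 0.271/4 = 0.0678 m.
V = 0.849 * 82 * 0.0678^0.63 * 0.0012^0.54
  = 0.849 * 82 * 0.183431 * 0.02647
  = 0.338 m/s.
Pipe area A = pi*D^2/4 = pi*0.271^2/4 = 0.0577 m^2.
Q = A * V = 0.0577 * 0.338 = 0.0195 m^3/s.

0.0195


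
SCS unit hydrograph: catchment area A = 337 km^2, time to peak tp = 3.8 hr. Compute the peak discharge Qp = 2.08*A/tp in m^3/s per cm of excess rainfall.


SCS formula: Qp = 2.08 * A / tp.
Qp = 2.08 * 337 / 3.8
   = 700.96 / 3.8
   = 184.46 m^3/s per cm.

184.46


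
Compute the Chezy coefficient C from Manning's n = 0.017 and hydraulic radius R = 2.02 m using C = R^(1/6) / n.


The Chezy coefficient relates to Manning's n through C = R^(1/6) / n.
R^(1/6) = 2.02^(1/6) = 1.124325.
C = 1.124325 / 0.017 = 66.14 m^(1/2)/s.

66.14


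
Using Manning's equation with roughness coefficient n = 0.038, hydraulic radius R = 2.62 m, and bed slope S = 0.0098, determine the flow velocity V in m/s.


Manning's equation gives V = (1/n) * R^(2/3) * S^(1/2).
First, compute R^(2/3) = 2.62^(2/3) = 1.9005.
Next, S^(1/2) = 0.0098^(1/2) = 0.098995.
Then 1/n = 1/0.038 = 26.32.
V = 26.32 * 1.9005 * 0.098995 = 4.951 m/s.

4.951


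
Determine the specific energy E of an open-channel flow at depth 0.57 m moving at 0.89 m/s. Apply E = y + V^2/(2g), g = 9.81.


Specific energy E = y + V^2/(2g).
Velocity head = V^2/(2g) = 0.89^2 / (2*9.81) = 0.7921 / 19.62 = 0.0404 m.
E = 0.57 + 0.0404 = 0.6104 m.

0.6104


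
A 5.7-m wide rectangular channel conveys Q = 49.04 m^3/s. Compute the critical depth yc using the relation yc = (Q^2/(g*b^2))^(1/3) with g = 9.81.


Using yc = (Q^2 / (g * b^2))^(1/3):
Q^2 = 49.04^2 = 2404.92.
g * b^2 = 9.81 * 5.7^2 = 9.81 * 32.49 = 318.73.
Q^2 / (g*b^2) = 2404.92 / 318.73 = 7.5453.
yc = 7.5453^(1/3) = 1.9614 m.

1.9614


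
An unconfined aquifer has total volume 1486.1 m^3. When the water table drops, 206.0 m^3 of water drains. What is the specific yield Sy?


Specific yield Sy = Volume drained / Total volume.
Sy = 206.0 / 1486.1
   = 0.1386.

0.1386


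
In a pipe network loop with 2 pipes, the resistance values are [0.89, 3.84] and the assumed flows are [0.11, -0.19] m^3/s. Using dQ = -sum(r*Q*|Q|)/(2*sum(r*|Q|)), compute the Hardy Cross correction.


Numerator terms (r*Q*|Q|): 0.89*0.11*|0.11| = 0.0108; 3.84*-0.19*|-0.19| = -0.1386.
Sum of numerator = -0.1279.
Denominator terms (r*|Q|): 0.89*|0.11| = 0.0979; 3.84*|-0.19| = 0.7296.
2 * sum of denominator = 2 * 0.8275 = 1.655.
dQ = --0.1279 / 1.655 = 0.0773 m^3/s.

0.0773


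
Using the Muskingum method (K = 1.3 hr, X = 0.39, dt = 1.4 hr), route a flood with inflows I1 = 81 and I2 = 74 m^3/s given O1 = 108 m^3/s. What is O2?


Muskingum coefficients:
denom = 2*K*(1-X) + dt = 2*1.3*(1-0.39) + 1.4 = 2.986.
C0 = (dt - 2*K*X)/denom = (1.4 - 2*1.3*0.39)/2.986 = 0.1293.
C1 = (dt + 2*K*X)/denom = (1.4 + 2*1.3*0.39)/2.986 = 0.8084.
C2 = (2*K*(1-X) - dt)/denom = 0.0623.
O2 = C0*I2 + C1*I1 + C2*O1
   = 0.1293*74 + 0.8084*81 + 0.0623*108
   = 81.78 m^3/s.

81.78


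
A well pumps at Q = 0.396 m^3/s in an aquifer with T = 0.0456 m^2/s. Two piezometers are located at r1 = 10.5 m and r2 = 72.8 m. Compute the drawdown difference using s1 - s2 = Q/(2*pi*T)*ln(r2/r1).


Thiem equation: s1 - s2 = Q/(2*pi*T) * ln(r2/r1).
ln(r2/r1) = ln(72.8/10.5) = 1.9363.
Q/(2*pi*T) = 0.396 / (2*pi*0.0456) = 0.396 / 0.2865 = 1.3821.
s1 - s2 = 1.3821 * 1.9363 = 2.6763 m.

2.6763


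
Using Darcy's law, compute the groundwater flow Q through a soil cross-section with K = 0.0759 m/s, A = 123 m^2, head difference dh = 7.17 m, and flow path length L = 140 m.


Darcy's law: Q = K * A * i, where i = dh/L.
Hydraulic gradient i = 7.17 / 140 = 0.051214.
Q = 0.0759 * 123 * 0.051214
  = 0.4781 m^3/s.

0.4781


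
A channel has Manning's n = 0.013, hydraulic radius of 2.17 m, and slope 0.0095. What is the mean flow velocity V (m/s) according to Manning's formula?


Manning's equation gives V = (1/n) * R^(2/3) * S^(1/2).
First, compute R^(2/3) = 2.17^(2/3) = 1.6761.
Next, S^(1/2) = 0.0095^(1/2) = 0.097468.
Then 1/n = 1/0.013 = 76.92.
V = 76.92 * 1.6761 * 0.097468 = 12.5668 m/s.

12.5668


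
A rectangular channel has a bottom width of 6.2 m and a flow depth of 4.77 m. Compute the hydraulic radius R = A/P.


For a rectangular section:
Flow area A = b * y = 6.2 * 4.77 = 29.57 m^2.
Wetted perimeter P = b + 2y = 6.2 + 2*4.77 = 15.74 m.
Hydraulic radius R = A/P = 29.57 / 15.74 = 1.8789 m.

1.8789


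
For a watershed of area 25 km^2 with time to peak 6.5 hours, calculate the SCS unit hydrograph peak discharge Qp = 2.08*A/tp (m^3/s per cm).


SCS formula: Qp = 2.08 * A / tp.
Qp = 2.08 * 25 / 6.5
   = 52.0 / 6.5
   = 8.0 m^3/s per cm.

8.0


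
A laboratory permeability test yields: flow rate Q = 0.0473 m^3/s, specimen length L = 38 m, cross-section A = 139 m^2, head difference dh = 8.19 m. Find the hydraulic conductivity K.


From K = Q*L / (A*dh):
Numerator: Q*L = 0.0473 * 38 = 1.7974.
Denominator: A*dh = 139 * 8.19 = 1138.41.
K = 1.7974 / 1138.41 = 0.001579 m/s.

0.001579


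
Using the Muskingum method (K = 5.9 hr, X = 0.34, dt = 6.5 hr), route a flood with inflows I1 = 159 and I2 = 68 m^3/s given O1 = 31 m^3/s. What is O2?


Muskingum coefficients:
denom = 2*K*(1-X) + dt = 2*5.9*(1-0.34) + 6.5 = 14.288.
C0 = (dt - 2*K*X)/denom = (6.5 - 2*5.9*0.34)/14.288 = 0.1741.
C1 = (dt + 2*K*X)/denom = (6.5 + 2*5.9*0.34)/14.288 = 0.7357.
C2 = (2*K*(1-X) - dt)/denom = 0.0901.
O2 = C0*I2 + C1*I1 + C2*O1
   = 0.1741*68 + 0.7357*159 + 0.0901*31
   = 131.62 m^3/s.

131.62


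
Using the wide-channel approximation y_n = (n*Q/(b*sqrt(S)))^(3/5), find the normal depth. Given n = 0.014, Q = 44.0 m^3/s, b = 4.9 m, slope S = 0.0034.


We use the wide-channel approximation y_n = (n*Q/(b*sqrt(S)))^(3/5).
sqrt(S) = sqrt(0.0034) = 0.05831.
Numerator: n*Q = 0.014 * 44.0 = 0.616.
Denominator: b*sqrt(S) = 4.9 * 0.05831 = 0.285719.
arg = 2.156.
y_n = 2.156^(3/5) = 1.5856 m.

1.5856


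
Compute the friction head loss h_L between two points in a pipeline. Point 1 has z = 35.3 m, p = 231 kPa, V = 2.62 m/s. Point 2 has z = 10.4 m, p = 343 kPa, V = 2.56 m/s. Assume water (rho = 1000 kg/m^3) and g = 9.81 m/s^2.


Total head at each section: H = z + p/(rho*g) + V^2/(2g).
H1 = 35.3 + 231*1000/(1000*9.81) + 2.62^2/(2*9.81)
   = 35.3 + 23.547 + 0.3499
   = 59.197 m.
H2 = 10.4 + 343*1000/(1000*9.81) + 2.56^2/(2*9.81)
   = 10.4 + 34.964 + 0.334
   = 45.698 m.
h_L = H1 - H2 = 59.197 - 45.698 = 13.499 m.

13.499


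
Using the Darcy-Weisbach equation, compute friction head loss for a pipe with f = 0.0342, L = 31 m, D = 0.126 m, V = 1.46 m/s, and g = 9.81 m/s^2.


Darcy-Weisbach equation: h_f = f * (L/D) * V^2/(2g).
f * L/D = 0.0342 * 31/0.126 = 8.4143.
V^2/(2g) = 1.46^2 / (2*9.81) = 2.1316 / 19.62 = 0.1086 m.
h_f = 8.4143 * 0.1086 = 0.914 m.

0.914


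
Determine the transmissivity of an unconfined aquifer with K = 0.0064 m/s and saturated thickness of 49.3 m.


Transmissivity is defined as T = K * h.
T = 0.0064 * 49.3
  = 0.3155 m^2/s.

0.3155


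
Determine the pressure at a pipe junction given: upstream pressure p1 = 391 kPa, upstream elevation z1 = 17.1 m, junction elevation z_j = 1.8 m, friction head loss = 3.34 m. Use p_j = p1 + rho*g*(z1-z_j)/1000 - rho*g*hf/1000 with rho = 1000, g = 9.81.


Junction pressure: p_j = p1 + rho*g*(z1 - z_j)/1000 - rho*g*hf/1000.
Elevation term = 1000*9.81*(17.1 - 1.8)/1000 = 150.093 kPa.
Friction term = 1000*9.81*3.34/1000 = 32.765 kPa.
p_j = 391 + 150.093 - 32.765 = 508.33 kPa.

508.33


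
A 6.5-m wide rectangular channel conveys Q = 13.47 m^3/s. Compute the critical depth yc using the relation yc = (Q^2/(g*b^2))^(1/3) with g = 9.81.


Using yc = (Q^2 / (g * b^2))^(1/3):
Q^2 = 13.47^2 = 181.44.
g * b^2 = 9.81 * 6.5^2 = 9.81 * 42.25 = 414.47.
Q^2 / (g*b^2) = 181.44 / 414.47 = 0.4378.
yc = 0.4378^(1/3) = 0.7593 m.

0.7593


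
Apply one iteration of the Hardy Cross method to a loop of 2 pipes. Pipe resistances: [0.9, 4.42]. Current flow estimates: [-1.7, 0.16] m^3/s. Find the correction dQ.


Numerator terms (r*Q*|Q|): 0.9*-1.7*|-1.7| = -2.601; 4.42*0.16*|0.16| = 0.1132.
Sum of numerator = -2.4878.
Denominator terms (r*|Q|): 0.9*|-1.7| = 1.53; 4.42*|0.16| = 0.7072.
2 * sum of denominator = 2 * 2.2372 = 4.4744.
dQ = --2.4878 / 4.4744 = 0.556 m^3/s.

0.556


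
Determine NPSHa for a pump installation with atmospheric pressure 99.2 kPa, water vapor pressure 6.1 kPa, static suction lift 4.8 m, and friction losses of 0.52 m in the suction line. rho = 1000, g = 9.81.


NPSHa = p_atm/(rho*g) - z_s - hf_s - p_vap/(rho*g).
p_atm/(rho*g) = 99.2*1000 / (1000*9.81) = 10.112 m.
p_vap/(rho*g) = 6.1*1000 / (1000*9.81) = 0.622 m.
NPSHa = 10.112 - 4.8 - 0.52 - 0.622
      = 4.17 m.

4.17


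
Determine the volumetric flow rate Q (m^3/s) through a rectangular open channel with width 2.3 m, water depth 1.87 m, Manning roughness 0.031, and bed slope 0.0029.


For a rectangular channel, the cross-sectional area A = b * y = 2.3 * 1.87 = 4.3 m^2.
The wetted perimeter P = b + 2y = 2.3 + 2*1.87 = 6.04 m.
Hydraulic radius R = A/P = 4.3/6.04 = 0.7121 m.
Velocity V = (1/n)*R^(2/3)*S^(1/2) = (1/0.031)*0.7121^(2/3)*0.0029^(1/2) = 1.3852 m/s.
Discharge Q = A * V = 4.3 * 1.3852 = 5.958 m^3/s.

5.958


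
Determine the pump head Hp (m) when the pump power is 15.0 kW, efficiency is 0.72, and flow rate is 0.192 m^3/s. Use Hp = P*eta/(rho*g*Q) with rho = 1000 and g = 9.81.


Pump head formula: Hp = P * eta / (rho * g * Q).
Numerator: P * eta = 15.0 * 1000 * 0.72 = 10800.0 W.
Denominator: rho * g * Q = 1000 * 9.81 * 0.192 = 1883.52.
Hp = 10800.0 / 1883.52 = 5.73 m.

5.73


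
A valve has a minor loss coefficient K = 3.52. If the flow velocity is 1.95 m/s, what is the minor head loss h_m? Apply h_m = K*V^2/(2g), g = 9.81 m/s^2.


Minor loss formula: h_m = K * V^2/(2g).
V^2 = 1.95^2 = 3.8025.
V^2/(2g) = 3.8025 / 19.62 = 0.1938 m.
h_m = 3.52 * 0.1938 = 0.6822 m.

0.6822


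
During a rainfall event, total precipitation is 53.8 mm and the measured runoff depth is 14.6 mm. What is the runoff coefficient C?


The runoff coefficient C = runoff depth / rainfall depth.
C = 14.6 / 53.8
  = 0.2714.

0.2714


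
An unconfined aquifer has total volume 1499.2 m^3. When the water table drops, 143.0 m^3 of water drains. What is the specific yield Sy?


Specific yield Sy = Volume drained / Total volume.
Sy = 143.0 / 1499.2
   = 0.0954.

0.0954


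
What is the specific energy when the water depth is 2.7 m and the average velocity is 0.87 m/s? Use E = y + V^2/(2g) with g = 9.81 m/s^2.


Specific energy E = y + V^2/(2g).
Velocity head = V^2/(2g) = 0.87^2 / (2*9.81) = 0.7569 / 19.62 = 0.0386 m.
E = 2.7 + 0.0386 = 2.7386 m.

2.7386


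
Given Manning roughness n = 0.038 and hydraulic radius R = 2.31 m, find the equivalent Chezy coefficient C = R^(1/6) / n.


The Chezy coefficient relates to Manning's n through C = R^(1/6) / n.
R^(1/6) = 2.31^(1/6) = 1.149746.
C = 1.149746 / 0.038 = 30.26 m^(1/2)/s.

30.26


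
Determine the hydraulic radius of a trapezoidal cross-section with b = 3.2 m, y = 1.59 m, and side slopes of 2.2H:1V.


For a trapezoidal section with side slope z:
A = (b + z*y)*y = (3.2 + 2.2*1.59)*1.59 = 10.65 m^2.
P = b + 2*y*sqrt(1 + z^2) = 3.2 + 2*1.59*sqrt(1 + 2.2^2) = 10.885 m.
R = A/P = 10.65 / 10.885 = 0.9784 m.

0.9784


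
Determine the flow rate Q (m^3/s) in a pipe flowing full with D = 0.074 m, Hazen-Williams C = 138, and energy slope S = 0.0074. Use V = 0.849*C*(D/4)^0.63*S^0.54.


For a full circular pipe, R = D/4 = 0.074/4 = 0.0185 m.
V = 0.849 * 138 * 0.0185^0.63 * 0.0074^0.54
  = 0.849 * 138 * 0.080969 * 0.070694
  = 0.6706 m/s.
Pipe area A = pi*D^2/4 = pi*0.074^2/4 = 0.0043 m^2.
Q = A * V = 0.0043 * 0.6706 = 0.0029 m^3/s.

0.0029


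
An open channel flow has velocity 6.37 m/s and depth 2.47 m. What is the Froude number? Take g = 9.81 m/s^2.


The Froude number is defined as Fr = V / sqrt(g*y).
g*y = 9.81 * 2.47 = 24.2307.
sqrt(g*y) = sqrt(24.2307) = 4.9225.
Fr = 6.37 / 4.9225 = 1.2941.

1.2941


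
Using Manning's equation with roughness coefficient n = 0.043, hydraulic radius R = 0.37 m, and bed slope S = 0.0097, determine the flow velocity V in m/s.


Manning's equation gives V = (1/n) * R^(2/3) * S^(1/2).
First, compute R^(2/3) = 0.37^(2/3) = 0.5154.
Next, S^(1/2) = 0.0097^(1/2) = 0.098489.
Then 1/n = 1/0.043 = 23.26.
V = 23.26 * 0.5154 * 0.098489 = 1.1805 m/s.

1.1805


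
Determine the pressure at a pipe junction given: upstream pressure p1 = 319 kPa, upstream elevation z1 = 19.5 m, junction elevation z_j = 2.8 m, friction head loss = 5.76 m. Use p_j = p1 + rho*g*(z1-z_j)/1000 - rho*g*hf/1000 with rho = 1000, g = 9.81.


Junction pressure: p_j = p1 + rho*g*(z1 - z_j)/1000 - rho*g*hf/1000.
Elevation term = 1000*9.81*(19.5 - 2.8)/1000 = 163.827 kPa.
Friction term = 1000*9.81*5.76/1000 = 56.506 kPa.
p_j = 319 + 163.827 - 56.506 = 426.32 kPa.

426.32


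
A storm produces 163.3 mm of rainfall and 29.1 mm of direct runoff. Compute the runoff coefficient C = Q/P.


The runoff coefficient C = runoff depth / rainfall depth.
C = 29.1 / 163.3
  = 0.1782.

0.1782


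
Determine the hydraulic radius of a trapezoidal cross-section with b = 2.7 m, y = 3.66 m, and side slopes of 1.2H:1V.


For a trapezoidal section with side slope z:
A = (b + z*y)*y = (2.7 + 1.2*3.66)*3.66 = 25.957 m^2.
P = b + 2*y*sqrt(1 + z^2) = 2.7 + 2*3.66*sqrt(1 + 1.2^2) = 14.134 m.
R = A/P = 25.957 / 14.134 = 1.8364 m.

1.8364


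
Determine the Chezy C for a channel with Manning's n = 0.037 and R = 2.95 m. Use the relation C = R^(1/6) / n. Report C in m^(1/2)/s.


The Chezy coefficient relates to Manning's n through C = R^(1/6) / n.
R^(1/6) = 2.95^(1/6) = 1.197578.
C = 1.197578 / 0.037 = 32.37 m^(1/2)/s.

32.37


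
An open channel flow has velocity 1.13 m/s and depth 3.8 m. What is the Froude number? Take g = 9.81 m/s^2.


The Froude number is defined as Fr = V / sqrt(g*y).
g*y = 9.81 * 3.8 = 37.278.
sqrt(g*y) = sqrt(37.278) = 6.1056.
Fr = 1.13 / 6.1056 = 0.1851.

0.1851


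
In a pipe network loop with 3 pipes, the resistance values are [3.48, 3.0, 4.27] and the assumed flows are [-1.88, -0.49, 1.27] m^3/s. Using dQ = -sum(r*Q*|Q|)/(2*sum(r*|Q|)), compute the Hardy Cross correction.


Numerator terms (r*Q*|Q|): 3.48*-1.88*|-1.88| = -12.2997; 3.0*-0.49*|-0.49| = -0.7203; 4.27*1.27*|1.27| = 6.8871.
Sum of numerator = -6.1329.
Denominator terms (r*|Q|): 3.48*|-1.88| = 6.5424; 3.0*|-0.49| = 1.47; 4.27*|1.27| = 5.4229.
2 * sum of denominator = 2 * 13.4353 = 26.8706.
dQ = --6.1329 / 26.8706 = 0.2282 m^3/s.

0.2282


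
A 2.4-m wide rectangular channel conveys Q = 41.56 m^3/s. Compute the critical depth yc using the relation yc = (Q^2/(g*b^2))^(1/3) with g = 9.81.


Using yc = (Q^2 / (g * b^2))^(1/3):
Q^2 = 41.56^2 = 1727.23.
g * b^2 = 9.81 * 2.4^2 = 9.81 * 5.76 = 56.51.
Q^2 / (g*b^2) = 1727.23 / 56.51 = 30.565.
yc = 30.565^(1/3) = 3.1267 m.

3.1267


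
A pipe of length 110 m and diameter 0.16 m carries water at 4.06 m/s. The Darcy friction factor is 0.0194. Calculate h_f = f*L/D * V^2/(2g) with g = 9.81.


Darcy-Weisbach equation: h_f = f * (L/D) * V^2/(2g).
f * L/D = 0.0194 * 110/0.16 = 13.3375.
V^2/(2g) = 4.06^2 / (2*9.81) = 16.4836 / 19.62 = 0.8401 m.
h_f = 13.3375 * 0.8401 = 11.205 m.

11.205


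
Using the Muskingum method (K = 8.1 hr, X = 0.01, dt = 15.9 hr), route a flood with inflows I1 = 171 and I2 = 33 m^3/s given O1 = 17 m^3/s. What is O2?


Muskingum coefficients:
denom = 2*K*(1-X) + dt = 2*8.1*(1-0.01) + 15.9 = 31.938.
C0 = (dt - 2*K*X)/denom = (15.9 - 2*8.1*0.01)/31.938 = 0.4928.
C1 = (dt + 2*K*X)/denom = (15.9 + 2*8.1*0.01)/31.938 = 0.5029.
C2 = (2*K*(1-X) - dt)/denom = 0.0043.
O2 = C0*I2 + C1*I1 + C2*O1
   = 0.4928*33 + 0.5029*171 + 0.0043*17
   = 102.33 m^3/s.

102.33


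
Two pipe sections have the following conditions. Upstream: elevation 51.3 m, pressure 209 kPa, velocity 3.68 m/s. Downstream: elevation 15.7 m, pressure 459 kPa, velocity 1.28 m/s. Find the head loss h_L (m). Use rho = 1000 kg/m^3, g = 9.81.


Total head at each section: H = z + p/(rho*g) + V^2/(2g).
H1 = 51.3 + 209*1000/(1000*9.81) + 3.68^2/(2*9.81)
   = 51.3 + 21.305 + 0.6902
   = 73.295 m.
H2 = 15.7 + 459*1000/(1000*9.81) + 1.28^2/(2*9.81)
   = 15.7 + 46.789 + 0.0835
   = 62.572 m.
h_L = H1 - H2 = 73.295 - 62.572 = 10.723 m.

10.723


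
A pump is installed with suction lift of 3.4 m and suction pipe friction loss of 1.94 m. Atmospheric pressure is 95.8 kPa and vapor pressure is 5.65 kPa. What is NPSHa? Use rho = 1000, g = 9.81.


NPSHa = p_atm/(rho*g) - z_s - hf_s - p_vap/(rho*g).
p_atm/(rho*g) = 95.8*1000 / (1000*9.81) = 9.766 m.
p_vap/(rho*g) = 5.65*1000 / (1000*9.81) = 0.576 m.
NPSHa = 9.766 - 3.4 - 1.94 - 0.576
      = 3.85 m.

3.85


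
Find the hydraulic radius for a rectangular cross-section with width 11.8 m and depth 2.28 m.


For a rectangular section:
Flow area A = b * y = 11.8 * 2.28 = 26.9 m^2.
Wetted perimeter P = b + 2y = 11.8 + 2*2.28 = 16.36 m.
Hydraulic radius R = A/P = 26.9 / 16.36 = 1.6445 m.

1.6445


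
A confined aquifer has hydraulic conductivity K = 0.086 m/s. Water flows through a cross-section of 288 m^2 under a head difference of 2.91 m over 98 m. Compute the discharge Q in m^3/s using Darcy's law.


Darcy's law: Q = K * A * i, where i = dh/L.
Hydraulic gradient i = 2.91 / 98 = 0.029694.
Q = 0.086 * 288 * 0.029694
  = 0.7355 m^3/s.

0.7355


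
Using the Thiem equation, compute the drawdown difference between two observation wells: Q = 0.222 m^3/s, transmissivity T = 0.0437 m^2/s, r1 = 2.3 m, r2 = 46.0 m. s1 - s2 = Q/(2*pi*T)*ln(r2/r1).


Thiem equation: s1 - s2 = Q/(2*pi*T) * ln(r2/r1).
ln(r2/r1) = ln(46.0/2.3) = 2.9957.
Q/(2*pi*T) = 0.222 / (2*pi*0.0437) = 0.222 / 0.2746 = 0.8085.
s1 - s2 = 0.8085 * 2.9957 = 2.4221 m.

2.4221


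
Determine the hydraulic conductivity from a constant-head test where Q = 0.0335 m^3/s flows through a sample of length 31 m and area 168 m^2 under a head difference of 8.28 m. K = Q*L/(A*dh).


From K = Q*L / (A*dh):
Numerator: Q*L = 0.0335 * 31 = 1.0385.
Denominator: A*dh = 168 * 8.28 = 1391.04.
K = 1.0385 / 1391.04 = 0.000747 m/s.

0.000747


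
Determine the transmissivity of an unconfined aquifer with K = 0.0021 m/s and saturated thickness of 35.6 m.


Transmissivity is defined as T = K * h.
T = 0.0021 * 35.6
  = 0.0748 m^2/s.

0.0748


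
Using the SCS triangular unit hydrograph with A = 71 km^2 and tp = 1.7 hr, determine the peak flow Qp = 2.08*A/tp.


SCS formula: Qp = 2.08 * A / tp.
Qp = 2.08 * 71 / 1.7
   = 147.68 / 1.7
   = 86.87 m^3/s per cm.

86.87


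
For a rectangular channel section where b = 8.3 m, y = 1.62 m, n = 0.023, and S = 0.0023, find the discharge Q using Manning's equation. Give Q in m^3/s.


For a rectangular channel, the cross-sectional area A = b * y = 8.3 * 1.62 = 13.45 m^2.
The wetted perimeter P = b + 2y = 8.3 + 2*1.62 = 11.54 m.
Hydraulic radius R = A/P = 13.45/11.54 = 1.1652 m.
Velocity V = (1/n)*R^(2/3)*S^(1/2) = (1/0.023)*1.1652^(2/3)*0.0023^(1/2) = 2.3088 m/s.
Discharge Q = A * V = 13.45 * 2.3088 = 31.045 m^3/s.

31.045


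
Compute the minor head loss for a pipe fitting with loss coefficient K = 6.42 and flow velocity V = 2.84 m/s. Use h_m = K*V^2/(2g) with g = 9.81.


Minor loss formula: h_m = K * V^2/(2g).
V^2 = 2.84^2 = 8.0656.
V^2/(2g) = 8.0656 / 19.62 = 0.4111 m.
h_m = 6.42 * 0.4111 = 2.6392 m.

2.6392


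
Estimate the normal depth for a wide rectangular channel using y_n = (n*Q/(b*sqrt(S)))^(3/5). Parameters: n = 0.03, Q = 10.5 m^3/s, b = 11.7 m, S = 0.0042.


We use the wide-channel approximation y_n = (n*Q/(b*sqrt(S)))^(3/5).
sqrt(S) = sqrt(0.0042) = 0.064807.
Numerator: n*Q = 0.03 * 10.5 = 0.315.
Denominator: b*sqrt(S) = 11.7 * 0.064807 = 0.758242.
arg = 0.4154.
y_n = 0.4154^(3/5) = 0.5903 m.

0.5903


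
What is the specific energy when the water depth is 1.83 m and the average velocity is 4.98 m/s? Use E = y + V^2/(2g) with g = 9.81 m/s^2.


Specific energy E = y + V^2/(2g).
Velocity head = V^2/(2g) = 4.98^2 / (2*9.81) = 24.8004 / 19.62 = 1.264 m.
E = 1.83 + 1.264 = 3.094 m.

3.094


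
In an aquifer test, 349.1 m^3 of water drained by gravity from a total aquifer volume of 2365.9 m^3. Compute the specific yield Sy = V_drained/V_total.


Specific yield Sy = Volume drained / Total volume.
Sy = 349.1 / 2365.9
   = 0.1476.

0.1476


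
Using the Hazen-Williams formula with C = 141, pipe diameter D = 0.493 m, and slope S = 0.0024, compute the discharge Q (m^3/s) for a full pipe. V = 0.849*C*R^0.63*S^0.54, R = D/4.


For a full circular pipe, R = D/4 = 0.493/4 = 0.1232 m.
V = 0.849 * 141 * 0.1232^0.63 * 0.0024^0.54
  = 0.849 * 141 * 0.267421 * 0.038487
  = 1.2321 m/s.
Pipe area A = pi*D^2/4 = pi*0.493^2/4 = 0.1909 m^2.
Q = A * V = 0.1909 * 1.2321 = 0.2352 m^3/s.

0.2352


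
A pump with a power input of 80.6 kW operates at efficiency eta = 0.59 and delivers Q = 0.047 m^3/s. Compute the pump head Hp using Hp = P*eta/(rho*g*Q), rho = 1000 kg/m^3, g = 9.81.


Pump head formula: Hp = P * eta / (rho * g * Q).
Numerator: P * eta = 80.6 * 1000 * 0.59 = 47554.0 W.
Denominator: rho * g * Q = 1000 * 9.81 * 0.047 = 461.07.
Hp = 47554.0 / 461.07 = 103.14 m.

103.14


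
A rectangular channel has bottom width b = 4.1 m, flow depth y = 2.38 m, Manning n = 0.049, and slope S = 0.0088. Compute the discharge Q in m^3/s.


For a rectangular channel, the cross-sectional area A = b * y = 4.1 * 2.38 = 9.76 m^2.
The wetted perimeter P = b + 2y = 4.1 + 2*2.38 = 8.86 m.
Hydraulic radius R = A/P = 9.76/8.86 = 1.1014 m.
Velocity V = (1/n)*R^(2/3)*S^(1/2) = (1/0.049)*1.1014^(2/3)*0.0088^(1/2) = 2.0417 m/s.
Discharge Q = A * V = 9.76 * 2.0417 = 19.923 m^3/s.

19.923


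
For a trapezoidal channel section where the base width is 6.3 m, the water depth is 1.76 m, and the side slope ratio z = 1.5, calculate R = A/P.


For a trapezoidal section with side slope z:
A = (b + z*y)*y = (6.3 + 1.5*1.76)*1.76 = 15.734 m^2.
P = b + 2*y*sqrt(1 + z^2) = 6.3 + 2*1.76*sqrt(1 + 1.5^2) = 12.646 m.
R = A/P = 15.734 / 12.646 = 1.2442 m.

1.2442


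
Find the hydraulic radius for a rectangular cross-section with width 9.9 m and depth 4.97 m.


For a rectangular section:
Flow area A = b * y = 9.9 * 4.97 = 49.2 m^2.
Wetted perimeter P = b + 2y = 9.9 + 2*4.97 = 19.84 m.
Hydraulic radius R = A/P = 49.2 / 19.84 = 2.48 m.

2.48


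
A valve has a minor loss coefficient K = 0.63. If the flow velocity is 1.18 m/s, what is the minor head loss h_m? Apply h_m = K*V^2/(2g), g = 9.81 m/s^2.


Minor loss formula: h_m = K * V^2/(2g).
V^2 = 1.18^2 = 1.3924.
V^2/(2g) = 1.3924 / 19.62 = 0.071 m.
h_m = 0.63 * 0.071 = 0.0447 m.

0.0447


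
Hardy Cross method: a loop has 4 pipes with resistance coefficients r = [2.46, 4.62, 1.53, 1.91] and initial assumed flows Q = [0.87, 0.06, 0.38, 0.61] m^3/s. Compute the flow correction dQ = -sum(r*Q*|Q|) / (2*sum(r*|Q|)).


Numerator terms (r*Q*|Q|): 2.46*0.87*|0.87| = 1.862; 4.62*0.06*|0.06| = 0.0166; 1.53*0.38*|0.38| = 0.2209; 1.91*0.61*|0.61| = 0.7107.
Sum of numerator = 2.8102.
Denominator terms (r*|Q|): 2.46*|0.87| = 2.1402; 4.62*|0.06| = 0.2772; 1.53*|0.38| = 0.5814; 1.91*|0.61| = 1.1651.
2 * sum of denominator = 2 * 4.1639 = 8.3278.
dQ = -2.8102 / 8.3278 = -0.3375 m^3/s.

-0.3375


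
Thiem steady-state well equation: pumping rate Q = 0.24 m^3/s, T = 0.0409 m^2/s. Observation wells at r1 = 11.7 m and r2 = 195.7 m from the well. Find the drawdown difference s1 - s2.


Thiem equation: s1 - s2 = Q/(2*pi*T) * ln(r2/r1).
ln(r2/r1) = ln(195.7/11.7) = 2.817.
Q/(2*pi*T) = 0.24 / (2*pi*0.0409) = 0.24 / 0.257 = 0.9339.
s1 - s2 = 0.9339 * 2.817 = 2.6308 m.

2.6308


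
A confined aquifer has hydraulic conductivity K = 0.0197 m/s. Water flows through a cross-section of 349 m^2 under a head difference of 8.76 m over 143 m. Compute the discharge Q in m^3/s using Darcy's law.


Darcy's law: Q = K * A * i, where i = dh/L.
Hydraulic gradient i = 8.76 / 143 = 0.061259.
Q = 0.0197 * 349 * 0.061259
  = 0.4212 m^3/s.

0.4212


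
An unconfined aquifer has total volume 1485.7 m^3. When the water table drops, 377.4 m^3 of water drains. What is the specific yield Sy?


Specific yield Sy = Volume drained / Total volume.
Sy = 377.4 / 1485.7
   = 0.254.

0.254


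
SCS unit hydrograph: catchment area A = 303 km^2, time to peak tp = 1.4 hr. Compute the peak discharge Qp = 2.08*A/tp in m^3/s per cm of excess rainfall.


SCS formula: Qp = 2.08 * A / tp.
Qp = 2.08 * 303 / 1.4
   = 630.24 / 1.4
   = 450.17 m^3/s per cm.

450.17


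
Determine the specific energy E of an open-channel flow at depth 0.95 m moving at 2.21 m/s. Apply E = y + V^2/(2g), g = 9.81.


Specific energy E = y + V^2/(2g).
Velocity head = V^2/(2g) = 2.21^2 / (2*9.81) = 4.8841 / 19.62 = 0.2489 m.
E = 0.95 + 0.2489 = 1.1989 m.

1.1989


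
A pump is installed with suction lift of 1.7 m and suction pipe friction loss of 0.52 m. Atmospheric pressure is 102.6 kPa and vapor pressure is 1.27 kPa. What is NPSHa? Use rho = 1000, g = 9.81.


NPSHa = p_atm/(rho*g) - z_s - hf_s - p_vap/(rho*g).
p_atm/(rho*g) = 102.6*1000 / (1000*9.81) = 10.459 m.
p_vap/(rho*g) = 1.27*1000 / (1000*9.81) = 0.129 m.
NPSHa = 10.459 - 1.7 - 0.52 - 0.129
      = 8.11 m.

8.11


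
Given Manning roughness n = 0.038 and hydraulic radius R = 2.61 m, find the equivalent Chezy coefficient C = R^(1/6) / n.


The Chezy coefficient relates to Manning's n through C = R^(1/6) / n.
R^(1/6) = 2.61^(1/6) = 1.173384.
C = 1.173384 / 0.038 = 30.88 m^(1/2)/s.

30.88


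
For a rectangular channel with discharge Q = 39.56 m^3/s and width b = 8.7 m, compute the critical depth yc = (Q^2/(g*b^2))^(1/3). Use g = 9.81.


Using yc = (Q^2 / (g * b^2))^(1/3):
Q^2 = 39.56^2 = 1564.99.
g * b^2 = 9.81 * 8.7^2 = 9.81 * 75.69 = 742.52.
Q^2 / (g*b^2) = 1564.99 / 742.52 = 2.1077.
yc = 2.1077^(1/3) = 1.2821 m.

1.2821


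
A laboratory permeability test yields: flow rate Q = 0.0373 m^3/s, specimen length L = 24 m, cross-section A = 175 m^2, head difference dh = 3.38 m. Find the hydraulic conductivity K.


From K = Q*L / (A*dh):
Numerator: Q*L = 0.0373 * 24 = 0.8952.
Denominator: A*dh = 175 * 3.38 = 591.5.
K = 0.8952 / 591.5 = 0.001513 m/s.

0.001513


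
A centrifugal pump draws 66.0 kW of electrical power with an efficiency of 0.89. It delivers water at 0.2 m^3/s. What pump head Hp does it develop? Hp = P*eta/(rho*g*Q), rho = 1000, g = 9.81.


Pump head formula: Hp = P * eta / (rho * g * Q).
Numerator: P * eta = 66.0 * 1000 * 0.89 = 58740.0 W.
Denominator: rho * g * Q = 1000 * 9.81 * 0.2 = 1962.0.
Hp = 58740.0 / 1962.0 = 29.94 m.

29.94


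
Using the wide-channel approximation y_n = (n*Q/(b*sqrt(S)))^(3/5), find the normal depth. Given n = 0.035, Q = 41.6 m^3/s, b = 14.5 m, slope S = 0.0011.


We use the wide-channel approximation y_n = (n*Q/(b*sqrt(S)))^(3/5).
sqrt(S) = sqrt(0.0011) = 0.033166.
Numerator: n*Q = 0.035 * 41.6 = 1.456.
Denominator: b*sqrt(S) = 14.5 * 0.033166 = 0.480907.
arg = 3.0276.
y_n = 3.0276^(3/5) = 1.9438 m.

1.9438


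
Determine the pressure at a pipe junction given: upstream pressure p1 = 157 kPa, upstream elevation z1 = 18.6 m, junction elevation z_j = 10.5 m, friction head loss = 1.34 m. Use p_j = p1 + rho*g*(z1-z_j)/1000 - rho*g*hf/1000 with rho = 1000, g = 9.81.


Junction pressure: p_j = p1 + rho*g*(z1 - z_j)/1000 - rho*g*hf/1000.
Elevation term = 1000*9.81*(18.6 - 10.5)/1000 = 79.461 kPa.
Friction term = 1000*9.81*1.34/1000 = 13.145 kPa.
p_j = 157 + 79.461 - 13.145 = 223.32 kPa.

223.32


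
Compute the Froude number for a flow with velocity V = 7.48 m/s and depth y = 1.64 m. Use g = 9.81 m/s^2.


The Froude number is defined as Fr = V / sqrt(g*y).
g*y = 9.81 * 1.64 = 16.0884.
sqrt(g*y) = sqrt(16.0884) = 4.011.
Fr = 7.48 / 4.011 = 1.8649.

1.8649


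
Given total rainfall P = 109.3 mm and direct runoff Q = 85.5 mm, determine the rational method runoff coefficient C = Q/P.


The runoff coefficient C = runoff depth / rainfall depth.
C = 85.5 / 109.3
  = 0.7823.

0.7823


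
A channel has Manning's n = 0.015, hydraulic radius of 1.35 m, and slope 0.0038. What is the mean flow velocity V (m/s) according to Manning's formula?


Manning's equation gives V = (1/n) * R^(2/3) * S^(1/2).
First, compute R^(2/3) = 1.35^(2/3) = 1.2215.
Next, S^(1/2) = 0.0038^(1/2) = 0.061644.
Then 1/n = 1/0.015 = 66.67.
V = 66.67 * 1.2215 * 0.061644 = 5.0198 m/s.

5.0198


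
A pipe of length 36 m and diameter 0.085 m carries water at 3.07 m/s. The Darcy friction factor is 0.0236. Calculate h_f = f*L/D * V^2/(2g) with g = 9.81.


Darcy-Weisbach equation: h_f = f * (L/D) * V^2/(2g).
f * L/D = 0.0236 * 36/0.085 = 9.9953.
V^2/(2g) = 3.07^2 / (2*9.81) = 9.4249 / 19.62 = 0.4804 m.
h_f = 9.9953 * 0.4804 = 4.801 m.

4.801


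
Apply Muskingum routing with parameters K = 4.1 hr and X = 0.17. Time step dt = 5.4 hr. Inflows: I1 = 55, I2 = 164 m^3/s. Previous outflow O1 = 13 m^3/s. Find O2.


Muskingum coefficients:
denom = 2*K*(1-X) + dt = 2*4.1*(1-0.17) + 5.4 = 12.206.
C0 = (dt - 2*K*X)/denom = (5.4 - 2*4.1*0.17)/12.206 = 0.3282.
C1 = (dt + 2*K*X)/denom = (5.4 + 2*4.1*0.17)/12.206 = 0.5566.
C2 = (2*K*(1-X) - dt)/denom = 0.1152.
O2 = C0*I2 + C1*I1 + C2*O1
   = 0.3282*164 + 0.5566*55 + 0.1152*13
   = 85.94 m^3/s.

85.94


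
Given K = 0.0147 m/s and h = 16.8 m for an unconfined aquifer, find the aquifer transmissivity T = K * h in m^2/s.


Transmissivity is defined as T = K * h.
T = 0.0147 * 16.8
  = 0.247 m^2/s.

0.247


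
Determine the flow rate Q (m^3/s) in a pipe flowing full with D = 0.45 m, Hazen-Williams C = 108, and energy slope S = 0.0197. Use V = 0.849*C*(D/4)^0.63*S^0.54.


For a full circular pipe, R = D/4 = 0.45/4 = 0.1125 m.
V = 0.849 * 108 * 0.1125^0.63 * 0.0197^0.54
  = 0.849 * 108 * 0.252479 * 0.119953
  = 2.777 m/s.
Pipe area A = pi*D^2/4 = pi*0.45^2/4 = 0.159 m^2.
Q = A * V = 0.159 * 2.777 = 0.4417 m^3/s.

0.4417


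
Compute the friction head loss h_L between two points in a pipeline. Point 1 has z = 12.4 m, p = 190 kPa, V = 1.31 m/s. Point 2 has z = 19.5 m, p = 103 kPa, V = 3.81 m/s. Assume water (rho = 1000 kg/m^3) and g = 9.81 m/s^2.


Total head at each section: H = z + p/(rho*g) + V^2/(2g).
H1 = 12.4 + 190*1000/(1000*9.81) + 1.31^2/(2*9.81)
   = 12.4 + 19.368 + 0.0875
   = 31.855 m.
H2 = 19.5 + 103*1000/(1000*9.81) + 3.81^2/(2*9.81)
   = 19.5 + 10.499 + 0.7399
   = 30.739 m.
h_L = H1 - H2 = 31.855 - 30.739 = 1.116 m.

1.116


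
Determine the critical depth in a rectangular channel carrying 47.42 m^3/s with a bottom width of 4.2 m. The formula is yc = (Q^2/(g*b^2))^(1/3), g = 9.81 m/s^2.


Using yc = (Q^2 / (g * b^2))^(1/3):
Q^2 = 47.42^2 = 2248.66.
g * b^2 = 9.81 * 4.2^2 = 9.81 * 17.64 = 173.05.
Q^2 / (g*b^2) = 2248.66 / 173.05 = 12.9943.
yc = 12.9943^(1/3) = 2.351 m.

2.351


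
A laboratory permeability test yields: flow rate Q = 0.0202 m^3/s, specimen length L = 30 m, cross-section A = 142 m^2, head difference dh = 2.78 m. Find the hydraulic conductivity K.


From K = Q*L / (A*dh):
Numerator: Q*L = 0.0202 * 30 = 0.606.
Denominator: A*dh = 142 * 2.78 = 394.76.
K = 0.606 / 394.76 = 0.001535 m/s.

0.001535


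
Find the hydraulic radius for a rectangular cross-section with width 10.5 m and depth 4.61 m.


For a rectangular section:
Flow area A = b * y = 10.5 * 4.61 = 48.41 m^2.
Wetted perimeter P = b + 2y = 10.5 + 2*4.61 = 19.72 m.
Hydraulic radius R = A/P = 48.41 / 19.72 = 2.4546 m.

2.4546


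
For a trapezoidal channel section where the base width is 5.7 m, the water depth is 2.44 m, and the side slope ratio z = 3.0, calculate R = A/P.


For a trapezoidal section with side slope z:
A = (b + z*y)*y = (5.7 + 3.0*2.44)*2.44 = 31.769 m^2.
P = b + 2*y*sqrt(1 + z^2) = 5.7 + 2*2.44*sqrt(1 + 3.0^2) = 21.132 m.
R = A/P = 31.769 / 21.132 = 1.5034 m.

1.5034


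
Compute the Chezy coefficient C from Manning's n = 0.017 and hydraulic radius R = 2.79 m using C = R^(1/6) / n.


The Chezy coefficient relates to Manning's n through C = R^(1/6) / n.
R^(1/6) = 2.79^(1/6) = 1.186499.
C = 1.186499 / 0.017 = 69.79 m^(1/2)/s.

69.79


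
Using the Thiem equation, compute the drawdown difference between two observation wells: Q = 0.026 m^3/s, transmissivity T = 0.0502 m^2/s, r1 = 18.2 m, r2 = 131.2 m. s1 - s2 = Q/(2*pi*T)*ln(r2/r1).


Thiem equation: s1 - s2 = Q/(2*pi*T) * ln(r2/r1).
ln(r2/r1) = ln(131.2/18.2) = 1.9753.
Q/(2*pi*T) = 0.026 / (2*pi*0.0502) = 0.026 / 0.3154 = 0.0824.
s1 - s2 = 0.0824 * 1.9753 = 0.1628 m.

0.1628


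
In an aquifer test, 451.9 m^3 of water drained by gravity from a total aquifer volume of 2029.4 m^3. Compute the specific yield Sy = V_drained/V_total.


Specific yield Sy = Volume drained / Total volume.
Sy = 451.9 / 2029.4
   = 0.2227.

0.2227


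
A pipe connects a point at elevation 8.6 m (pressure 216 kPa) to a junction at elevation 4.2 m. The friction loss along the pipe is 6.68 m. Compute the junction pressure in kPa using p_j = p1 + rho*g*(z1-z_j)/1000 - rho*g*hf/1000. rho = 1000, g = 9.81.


Junction pressure: p_j = p1 + rho*g*(z1 - z_j)/1000 - rho*g*hf/1000.
Elevation term = 1000*9.81*(8.6 - 4.2)/1000 = 43.164 kPa.
Friction term = 1000*9.81*6.68/1000 = 65.531 kPa.
p_j = 216 + 43.164 - 65.531 = 193.63 kPa.

193.63


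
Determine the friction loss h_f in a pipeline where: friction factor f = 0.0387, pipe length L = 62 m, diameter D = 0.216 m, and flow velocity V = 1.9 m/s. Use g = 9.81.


Darcy-Weisbach equation: h_f = f * (L/D) * V^2/(2g).
f * L/D = 0.0387 * 62/0.216 = 11.1083.
V^2/(2g) = 1.9^2 / (2*9.81) = 3.61 / 19.62 = 0.184 m.
h_f = 11.1083 * 0.184 = 2.044 m.

2.044


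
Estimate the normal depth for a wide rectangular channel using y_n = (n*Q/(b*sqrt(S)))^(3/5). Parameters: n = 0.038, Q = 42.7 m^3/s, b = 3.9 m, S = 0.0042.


We use the wide-channel approximation y_n = (n*Q/(b*sqrt(S)))^(3/5).
sqrt(S) = sqrt(0.0042) = 0.064807.
Numerator: n*Q = 0.038 * 42.7 = 1.6226.
Denominator: b*sqrt(S) = 3.9 * 0.064807 = 0.252747.
arg = 6.4198.
y_n = 6.4198^(3/5) = 3.0515 m.

3.0515


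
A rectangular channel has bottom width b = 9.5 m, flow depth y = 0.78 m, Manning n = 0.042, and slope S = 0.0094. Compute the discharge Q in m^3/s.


For a rectangular channel, the cross-sectional area A = b * y = 9.5 * 0.78 = 7.41 m^2.
The wetted perimeter P = b + 2y = 9.5 + 2*0.78 = 11.06 m.
Hydraulic radius R = A/P = 7.41/11.06 = 0.67 m.
Velocity V = (1/n)*R^(2/3)*S^(1/2) = (1/0.042)*0.67^(2/3)*0.0094^(1/2) = 1.7675 m/s.
Discharge Q = A * V = 7.41 * 1.7675 = 13.097 m^3/s.

13.097


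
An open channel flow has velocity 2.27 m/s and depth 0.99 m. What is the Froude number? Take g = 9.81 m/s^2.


The Froude number is defined as Fr = V / sqrt(g*y).
g*y = 9.81 * 0.99 = 9.7119.
sqrt(g*y) = sqrt(9.7119) = 3.1164.
Fr = 2.27 / 3.1164 = 0.7284.

0.7284


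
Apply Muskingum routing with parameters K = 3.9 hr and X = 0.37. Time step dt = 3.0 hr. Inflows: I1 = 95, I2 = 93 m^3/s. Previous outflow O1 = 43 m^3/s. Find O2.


Muskingum coefficients:
denom = 2*K*(1-X) + dt = 2*3.9*(1-0.37) + 3.0 = 7.914.
C0 = (dt - 2*K*X)/denom = (3.0 - 2*3.9*0.37)/7.914 = 0.0144.
C1 = (dt + 2*K*X)/denom = (3.0 + 2*3.9*0.37)/7.914 = 0.7437.
C2 = (2*K*(1-X) - dt)/denom = 0.2418.
O2 = C0*I2 + C1*I1 + C2*O1
   = 0.0144*93 + 0.7437*95 + 0.2418*43
   = 82.39 m^3/s.

82.39


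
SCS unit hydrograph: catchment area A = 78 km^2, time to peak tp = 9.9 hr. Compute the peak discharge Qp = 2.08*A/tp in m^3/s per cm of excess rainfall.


SCS formula: Qp = 2.08 * A / tp.
Qp = 2.08 * 78 / 9.9
   = 162.24 / 9.9
   = 16.39 m^3/s per cm.

16.39


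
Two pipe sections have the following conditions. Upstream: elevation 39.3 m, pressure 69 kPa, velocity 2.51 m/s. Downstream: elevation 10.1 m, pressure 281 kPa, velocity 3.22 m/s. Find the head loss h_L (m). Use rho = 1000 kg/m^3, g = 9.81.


Total head at each section: H = z + p/(rho*g) + V^2/(2g).
H1 = 39.3 + 69*1000/(1000*9.81) + 2.51^2/(2*9.81)
   = 39.3 + 7.034 + 0.3211
   = 46.655 m.
H2 = 10.1 + 281*1000/(1000*9.81) + 3.22^2/(2*9.81)
   = 10.1 + 28.644 + 0.5285
   = 39.273 m.
h_L = H1 - H2 = 46.655 - 39.273 = 7.382 m.

7.382


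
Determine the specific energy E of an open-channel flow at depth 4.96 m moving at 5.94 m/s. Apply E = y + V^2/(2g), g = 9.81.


Specific energy E = y + V^2/(2g).
Velocity head = V^2/(2g) = 5.94^2 / (2*9.81) = 35.2836 / 19.62 = 1.7983 m.
E = 4.96 + 1.7983 = 6.7583 m.

6.7583
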